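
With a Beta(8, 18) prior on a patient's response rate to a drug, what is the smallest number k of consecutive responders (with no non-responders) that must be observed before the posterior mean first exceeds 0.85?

k = 95

After k responders and 0 non-responders the posterior is Beta(8+k, 18), with mean (8+k)/(8+18+k).
Set (8+k)/(26+k) > 0.85 and solve: k > (0.85·26 − 8)/(1 − 0.85) = 94.000.
The smallest integer exceeding 94.000 is 95.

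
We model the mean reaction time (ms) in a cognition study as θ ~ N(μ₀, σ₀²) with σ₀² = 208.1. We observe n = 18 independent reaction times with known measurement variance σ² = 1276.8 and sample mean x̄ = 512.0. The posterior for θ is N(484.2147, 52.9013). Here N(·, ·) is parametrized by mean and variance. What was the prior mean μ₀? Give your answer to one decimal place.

μ₀ = 402.7

The posterior mean is a precision-weighted average: μ_n = (τ₀μ₀ + τ_data·x̄)/(τ₀+τ_data), with τ₀=1/σ₀² and τ_data=n/σ².
Here τ₀ = 1/208.1 = 0.004805 and τ_data = 18/1276.8 = 0.014098, so τ_n = 0.018903.
Rearranging for μ₀: μ₀ = (μ_n·τ_n − τ_data·x̄)/τ₀ = (484.2147·0.018903 − 0.014098·512.0) / 0.004805 = 1.934934/0.004805 ≈ 402.7.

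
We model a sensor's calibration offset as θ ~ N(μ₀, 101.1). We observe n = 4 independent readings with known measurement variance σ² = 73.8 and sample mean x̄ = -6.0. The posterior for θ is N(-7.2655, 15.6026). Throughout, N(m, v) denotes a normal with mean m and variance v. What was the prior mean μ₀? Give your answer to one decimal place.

With known observation variance, the Normal–Normal posterior has precision τ_n = τ₀ + n/σ² and mean μ_n = (τ₀μ₀ + (n/σ²)x̄)/τ_n.
Here τ₀ = 1/101.1 = 0.009891 and τ_data = 4/73.8 = 0.054201, so τ_n = 0.064092.
Rearranging for μ₀: μ₀ = (μ_n·τ_n − τ_data·x̄)/τ₀ = (-7.2655·0.064092 − 0.054201·-6.0) / 0.009891 = -0.140454/0.009891 ≈ -14.2.

μ₀ = -14.2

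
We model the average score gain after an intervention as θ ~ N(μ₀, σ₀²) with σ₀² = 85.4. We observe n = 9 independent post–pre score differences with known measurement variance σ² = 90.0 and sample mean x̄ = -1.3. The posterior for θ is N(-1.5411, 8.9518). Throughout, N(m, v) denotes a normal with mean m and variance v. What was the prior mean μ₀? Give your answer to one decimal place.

μ₀ = -3.6

With known observation variance, the Normal–Normal posterior has precision τ_n = τ₀ + n/σ² and mean μ_n = (τ₀μ₀ + (n/σ²)x̄)/τ_n.
Here τ₀ = 1/85.4 = 0.011710 and τ_data = 9/90.0 = 0.100000, so τ_n = 0.111710.
Rearranging for μ₀: μ₀ = (μ_n·τ_n − τ_data·x̄)/τ₀ = (-1.5411·0.111710 − 0.100000·-1.3) / 0.011710 = -0.042156/0.011710 ≈ -3.6.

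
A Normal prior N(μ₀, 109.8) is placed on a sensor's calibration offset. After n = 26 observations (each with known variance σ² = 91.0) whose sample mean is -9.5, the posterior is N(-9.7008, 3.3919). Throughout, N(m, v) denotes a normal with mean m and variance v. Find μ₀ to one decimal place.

The posterior mean is a precision-weighted average: μ_n = (τ₀μ₀ + τ_data·x̄)/(τ₀+τ_data), with τ₀=1/σ₀² and τ_data=n/σ².
Here τ₀ = 1/109.8 = 0.009107 and τ_data = 26/91.0 = 0.285714, so τ_n = 0.294821.
Rearranging for μ₀: μ₀ = (μ_n·τ_n − τ_data·x̄)/τ₀ = (-9.7008·0.294821 − 0.285714·-9.5) / 0.009107 = -0.145717/0.009107 ≈ -16.0.

μ₀ = -16.0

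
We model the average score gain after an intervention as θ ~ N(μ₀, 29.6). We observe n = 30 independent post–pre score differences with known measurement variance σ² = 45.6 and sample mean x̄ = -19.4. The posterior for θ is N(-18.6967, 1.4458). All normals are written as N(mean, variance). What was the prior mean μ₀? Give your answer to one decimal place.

μ₀ = -5.0

With known observation variance, the Normal–Normal posterior has precision τ_n = τ₀ + n/σ² and mean μ_n = (τ₀μ₀ + (n/σ²)x̄)/τ_n.
Here τ₀ = 1/29.6 = 0.033784 and τ_data = 30/45.6 = 0.657895, so τ_n = 0.691679.
Rearranging for μ₀: μ₀ = (μ_n·τ_n − τ_data·x̄)/τ₀ = (-18.6967·0.691679 − 0.657895·-19.4) / 0.033784 = -0.168952/0.033784 ≈ -5.0.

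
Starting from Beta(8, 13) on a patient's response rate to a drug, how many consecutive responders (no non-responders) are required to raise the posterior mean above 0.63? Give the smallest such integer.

k = 15

After k responders and 0 non-responders the posterior is Beta(8+k, 13), with mean (8+k)/(8+13+k).
Set (8+k)/(21+k) > 0.63 and solve: k > (0.63·21 − 8)/(1 − 0.63) = 14.135.
The smallest integer exceeding 14.135 is 15.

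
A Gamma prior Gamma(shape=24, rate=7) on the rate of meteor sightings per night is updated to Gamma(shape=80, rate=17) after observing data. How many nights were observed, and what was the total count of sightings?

n = 10 nights with total 56 sightings

A Gamma(α, β) prior (rate parametrization) on a Poisson rate with n observations summing to S gives posterior Gamma(α+S, β+n).
Matching: Σxᵢ = 80 − 24 = 56 and n = 17 − 7 = 10.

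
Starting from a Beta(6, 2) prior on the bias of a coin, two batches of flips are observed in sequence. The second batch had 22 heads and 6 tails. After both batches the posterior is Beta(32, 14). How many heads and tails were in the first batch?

Because Beta–binomial updating is additive in the counts, the combined data contributed (α_post−α_prior, β_post−β_prior) successes and failures.
Total across both batches: 32−6=26 heads, 14−2=12 tails.
Subtract the second batch: 26−22=4 heads and 12−6=6 tails.

4 heads and 6 tails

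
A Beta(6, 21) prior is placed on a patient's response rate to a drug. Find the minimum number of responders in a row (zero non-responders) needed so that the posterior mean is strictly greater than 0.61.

k = 27

After k responders and 0 non-responders the posterior is Beta(6+k, 21), with mean (6+k)/(6+21+k).
Set (6+k)/(27+k) > 0.61 and solve: k > (0.61·27 − 6)/(1 − 0.61) = 26.846.
The smallest integer exceeding 26.846 is 27.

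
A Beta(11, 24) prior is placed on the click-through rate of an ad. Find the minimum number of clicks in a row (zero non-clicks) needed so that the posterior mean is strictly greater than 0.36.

k = 3

After k clicks and 0 non-clicks the posterior is Beta(11+k, 24), with mean (11+k)/(11+24+k).
Set (11+k)/(35+k) > 0.36 and solve: k > (0.36·35 − 11)/(1 − 0.36) = 2.500.
The smallest integer exceeding 2.500 is 3, and checking k=3: (14)/(38) = 0.3684 > 0.36.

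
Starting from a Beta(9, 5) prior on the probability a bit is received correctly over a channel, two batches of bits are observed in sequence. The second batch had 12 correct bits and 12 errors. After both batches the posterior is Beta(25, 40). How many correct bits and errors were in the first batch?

4 correct bits and 23 errors

Sequential conjugate updates are equivalent to a single update on the pooled data, so total successes = posterior α − prior α and total failures = posterior β − prior β.
Total across both batches: 25−9=16 correct bits, 40−5=35 errors.
Subtract the second batch: 16−12=4 correct bits and 35−12=23 errors.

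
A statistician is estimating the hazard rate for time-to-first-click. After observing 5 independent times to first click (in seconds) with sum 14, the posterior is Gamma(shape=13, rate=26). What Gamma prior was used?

Gamma–exponential conjugacy: posterior shape = α + n, posterior rate = β + Σtᵢ.
So α = 13 − 5 = 8 and β = 26 − 14 = 12.

Gamma(shape=8, rate=12)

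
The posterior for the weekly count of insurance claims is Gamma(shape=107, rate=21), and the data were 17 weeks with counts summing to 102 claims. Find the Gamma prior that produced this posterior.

Gamma(shape=5, rate=4)

A Gamma(α, β) prior (rate parametrization) on a Poisson rate with n observations summing to S gives posterior Gamma(α+S, β+n).
So α = 107 − 102 = 5 and β = 21 − 17 = 4.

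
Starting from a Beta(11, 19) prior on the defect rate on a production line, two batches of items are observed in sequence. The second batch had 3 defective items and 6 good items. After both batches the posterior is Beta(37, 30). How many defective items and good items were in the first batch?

23 defective items and 5 good items

Because Beta–binomial updating is additive in the counts, the combined data contributed (α_post−α_prior, β_post−β_prior) successes and failures.
Total across both batches: 37−11=26 defective items, 30−19=11 good items.
Subtract the second batch: 26−3=23 defective items and 11−6=5 good items.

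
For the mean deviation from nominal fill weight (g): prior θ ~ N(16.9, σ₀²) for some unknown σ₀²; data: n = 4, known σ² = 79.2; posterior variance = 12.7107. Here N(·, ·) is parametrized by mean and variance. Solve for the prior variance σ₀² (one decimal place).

Posterior precision equals prior precision plus data precision: 1/σ_n² = 1/σ₀² + n/σ².
So 1/σ₀² = 1/12.7107 − 4/79.2 = 0.078674 − 0.050505 = 0.028169.
Hence σ₀² = 1/0.028169 ≈ 35.5.

σ₀² = 35.5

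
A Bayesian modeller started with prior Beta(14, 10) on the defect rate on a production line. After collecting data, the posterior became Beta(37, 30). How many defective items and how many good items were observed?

23 defective items and 20 good items

Under Beta–binomial conjugacy the posterior parameters are (α+s, β+f).
Match parameters: s=37−14=23, f=30−10=20.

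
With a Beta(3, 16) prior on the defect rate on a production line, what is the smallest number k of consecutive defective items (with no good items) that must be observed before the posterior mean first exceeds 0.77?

After k defective items and 0 good items the posterior is Beta(3+k, 16), with mean (3+k)/(3+16+k).
Set (3+k)/(19+k) > 0.77 and solve: k > (0.77·19 − 3)/(1 − 0.77) = 50.565.
The smallest integer exceeding 50.565 is 51, and checking k=51: (54)/(70) = 0.7714 > 0.77.

k = 51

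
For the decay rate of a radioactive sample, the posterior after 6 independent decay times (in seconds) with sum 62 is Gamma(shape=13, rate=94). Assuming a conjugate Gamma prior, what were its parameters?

Gamma–exponential conjugacy: posterior shape = α + n, posterior rate = β + Σtᵢ.
So α = 13 − 6 = 7 and β = 94 − 62 = 32.

Gamma(shape=7, rate=32)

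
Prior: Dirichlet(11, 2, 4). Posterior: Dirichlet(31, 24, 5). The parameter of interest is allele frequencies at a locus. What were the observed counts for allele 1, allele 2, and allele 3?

For a Dirichlet(α) prior with multinomial counts c, the posterior is Dirichlet(α + c) componentwise.
Counts are posterior − prior componentwise: 31−11=20, 24−2=22, 5−4=1.

counts (20, 22, 1)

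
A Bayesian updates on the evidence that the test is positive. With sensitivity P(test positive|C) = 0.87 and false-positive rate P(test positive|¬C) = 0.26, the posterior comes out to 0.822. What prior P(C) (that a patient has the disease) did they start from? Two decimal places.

Bayes' rule in odds form gives O(C|E) = O(C)·[P(E|C)/P(E|¬C)], hence O(C) = O(C|E)/LR.
Posterior odds = 0.822/(1−0.822) = 4.6180. LR = 0.87/0.26 = 3.3462.
Prior odds = 4.6180/3.3462 = 1.3801, so P(C) = 1.3801/(1+1.3801) ≈ 0.58.

P(C) = 0.58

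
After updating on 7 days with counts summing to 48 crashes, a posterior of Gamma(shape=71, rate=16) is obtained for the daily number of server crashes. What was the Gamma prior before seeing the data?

Gamma–Poisson conjugacy: posterior shape = α + Σxᵢ, posterior rate = β + n.
So α = 71 − 48 = 23 and β = 16 − 7 = 9.

Gamma(shape=23, rate=9)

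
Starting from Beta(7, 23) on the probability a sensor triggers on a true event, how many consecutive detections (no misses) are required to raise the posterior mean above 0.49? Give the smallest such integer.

After k detections and 0 misses the posterior is Beta(7+k, 23), with mean (7+k)/(7+23+k).
Set (7+k)/(30+k) > 0.49 and solve: k > (0.49·30 − 7)/(1 − 0.49) = 15.098.
The smallest integer exceeding 15.098 is 16.

k = 16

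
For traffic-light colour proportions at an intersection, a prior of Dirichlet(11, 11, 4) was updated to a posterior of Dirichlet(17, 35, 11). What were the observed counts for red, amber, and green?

For a Dirichlet(α) prior with multinomial counts c, the posterior is Dirichlet(α + c) componentwise.
Counts are posterior − prior componentwise: 17−11=6, 35−11=24, 11−4=7.

counts (6, 24, 7)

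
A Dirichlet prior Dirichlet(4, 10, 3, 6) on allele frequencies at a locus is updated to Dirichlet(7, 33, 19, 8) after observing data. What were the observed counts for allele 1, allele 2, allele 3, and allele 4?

For a Dirichlet(α) prior with multinomial counts c, the posterior is Dirichlet(α + c) componentwise.
Counts are posterior − prior componentwise: 7−4=3, 33−10=23, 19−3=16, 8−6=2.

counts (3, 23, 16, 2)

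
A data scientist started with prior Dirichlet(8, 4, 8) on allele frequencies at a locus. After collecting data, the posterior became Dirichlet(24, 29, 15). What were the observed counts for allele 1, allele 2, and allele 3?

For a Dirichlet(α) prior with multinomial counts c, the posterior is Dirichlet(α + c) componentwise.
Counts are posterior − prior componentwise: 24−8=16, 29−4=25, 15−8=7.

counts (16, 25, 7)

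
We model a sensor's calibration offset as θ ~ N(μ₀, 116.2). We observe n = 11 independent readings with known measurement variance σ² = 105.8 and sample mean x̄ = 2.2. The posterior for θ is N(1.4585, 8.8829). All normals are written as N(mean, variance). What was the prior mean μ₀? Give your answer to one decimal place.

The posterior mean is a precision-weighted average: μ_n = (τ₀μ₀ + τ_data·x̄)/(τ₀+τ_data), with τ₀=1/σ₀² and τ_data=n/σ².
Here τ₀ = 1/116.2 = 0.008606 and τ_data = 11/105.8 = 0.103970, so τ_n = 0.112576.
Rearranging for μ₀: μ₀ = (μ_n·τ_n − τ_data·x̄)/τ₀ = (1.4585·0.112576 − 0.103970·2.2) / 0.008606 = -0.064542/0.008606 ≈ -7.5.

μ₀ = -7.5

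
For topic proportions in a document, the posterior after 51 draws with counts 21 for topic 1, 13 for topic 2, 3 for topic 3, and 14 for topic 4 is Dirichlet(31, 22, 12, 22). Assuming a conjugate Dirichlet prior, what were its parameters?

Dirichlet(10, 9, 9, 8)

For a Dirichlet(α) prior with multinomial counts c, the posterior is Dirichlet(α + c) componentwise.
Subtract each count from the matching posterior parameter: 31−21=10, 22−13=9, 12−3=9, 22−14=8.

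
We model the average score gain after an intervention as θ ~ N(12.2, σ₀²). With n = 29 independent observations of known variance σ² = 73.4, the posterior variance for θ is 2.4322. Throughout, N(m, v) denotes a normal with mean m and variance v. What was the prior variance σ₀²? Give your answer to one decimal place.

σ₀² = 62.3

Posterior precision equals prior precision plus data precision: 1/σ_n² = 1/σ₀² + n/σ².
So 1/σ₀² = 1/2.4322 − 29/73.4 = 0.411150 − 0.395095 = 0.016055.
Hence σ₀² = 1/0.016055 ≈ 62.3.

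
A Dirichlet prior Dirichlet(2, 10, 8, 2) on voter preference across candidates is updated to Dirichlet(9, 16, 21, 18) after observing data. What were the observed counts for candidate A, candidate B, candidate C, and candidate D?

For a Dirichlet(α) prior with multinomial counts c, the posterior is Dirichlet(α + c) componentwise.
Counts are posterior − prior componentwise: 9−2=7, 16−10=6, 21−8=13, 18−2=16.

counts (7, 6, 13, 16)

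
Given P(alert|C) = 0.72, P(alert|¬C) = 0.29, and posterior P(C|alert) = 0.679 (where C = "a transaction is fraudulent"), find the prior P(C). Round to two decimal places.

P(C) = 0.46

Bayes' rule in odds form gives O(C|E) = O(C)·[P(E|C)/P(E|¬C)], hence O(C) = O(C|E)/LR.
Posterior odds = 0.679/(1−0.679) = 2.1153. LR = 0.72/0.29 = 2.4828.
Prior odds = 2.1153/2.4828 = 0.8520, so P(C) = 0.8520/(1+0.8520) ≈ 0.46.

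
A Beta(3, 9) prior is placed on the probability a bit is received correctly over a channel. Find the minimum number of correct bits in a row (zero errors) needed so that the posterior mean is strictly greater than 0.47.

After k correct bits and 0 errors the posterior is Beta(3+k, 9), with mean (3+k)/(3+9+k).
Set (3+k)/(12+k) > 0.47 and solve: k > (0.47·12 − 3)/(1 − 0.47) = 4.981.
The smallest integer exceeding 4.981 is 5, and checking k=5: (8)/(17) = 0.4706 > 0.47.

k = 5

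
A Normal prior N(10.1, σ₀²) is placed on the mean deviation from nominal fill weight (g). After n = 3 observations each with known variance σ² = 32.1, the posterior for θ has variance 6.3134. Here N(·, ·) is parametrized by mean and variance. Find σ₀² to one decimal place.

σ₀² = 15.4

Posterior precision equals prior precision plus data precision: 1/σ_n² = 1/σ₀² + n/σ².
So 1/σ₀² = 1/6.3134 − 3/32.1 = 0.158393 − 0.093458 = 0.064935.
Hence σ₀² = 1/0.064935 ≈ 15.4.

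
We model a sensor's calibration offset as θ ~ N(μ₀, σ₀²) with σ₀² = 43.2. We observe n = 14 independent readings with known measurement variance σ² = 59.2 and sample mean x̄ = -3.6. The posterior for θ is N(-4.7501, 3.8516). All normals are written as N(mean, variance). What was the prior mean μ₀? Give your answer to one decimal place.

With known observation variance, the Normal–Normal posterior has precision τ_n = τ₀ + n/σ² and mean μ_n = (τ₀μ₀ + (n/σ²)x̄)/τ_n.
Here τ₀ = 1/43.2 = 0.023148 and τ_data = 14/59.2 = 0.236486, so τ_n = 0.259634.
Rearranging for μ₀: μ₀ = (μ_n·τ_n − τ_data·x̄)/τ₀ = (-4.7501·0.259634 − 0.236486·-3.6) / 0.023148 = -0.381938/0.023148 ≈ -16.5.

μ₀ = -16.5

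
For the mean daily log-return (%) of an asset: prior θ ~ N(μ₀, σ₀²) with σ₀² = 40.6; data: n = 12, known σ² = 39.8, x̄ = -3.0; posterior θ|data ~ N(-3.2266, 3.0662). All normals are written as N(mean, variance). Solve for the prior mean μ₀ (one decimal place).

The posterior mean is a precision-weighted average: μ_n = (τ₀μ₀ + τ_data·x̄)/(τ₀+τ_data), with τ₀=1/σ₀² and τ_data=n/σ².
Here τ₀ = 1/40.6 = 0.024631 and τ_data = 12/39.8 = 0.301508, so τ_n = 0.326139.
Rearranging for μ₀: μ₀ = (μ_n·τ_n − τ_data·x̄)/τ₀ = (-3.2266·0.326139 − 0.301508·-3.0) / 0.024631 = -0.147796/0.024631 ≈ -6.0.

μ₀ = -6.0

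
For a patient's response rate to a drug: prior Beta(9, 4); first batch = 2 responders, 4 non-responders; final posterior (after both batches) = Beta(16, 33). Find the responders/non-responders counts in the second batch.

Sequential conjugate updates are equivalent to a single update on the pooled data, so total successes = posterior α − prior α and total failures = posterior β − prior β.
Total across both batches: 16−9=7 responders, 33−4=29 non-responders.
Subtract the first batch: 7−2=5 responders and 29−4=25 non-responders.

5 responders and 25 non-responders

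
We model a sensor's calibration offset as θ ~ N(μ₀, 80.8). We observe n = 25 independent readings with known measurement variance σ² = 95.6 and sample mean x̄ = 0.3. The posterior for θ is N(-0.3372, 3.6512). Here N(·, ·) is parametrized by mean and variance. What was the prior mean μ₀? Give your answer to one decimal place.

The posterior mean is a precision-weighted average: μ_n = (τ₀μ₀ + τ_data·x̄)/(τ₀+τ_data), with τ₀=1/σ₀² and τ_data=n/σ².
Here τ₀ = 1/80.8 = 0.012376 and τ_data = 25/95.6 = 0.261506, so τ_n = 0.273882.
Rearranging for μ₀: μ₀ = (μ_n·τ_n − τ_data·x̄)/τ₀ = (-0.3372·0.273882 − 0.261506·0.3) / 0.012376 = -0.170805/0.012376 ≈ -13.8.

μ₀ = -13.8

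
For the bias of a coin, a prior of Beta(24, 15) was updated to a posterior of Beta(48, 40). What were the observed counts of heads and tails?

24 heads and 25 tails

Beta is conjugate to the binomial likelihood: posterior = Beta(a+s, b+f).
Match parameters: s=48−24=24, f=40−15=25.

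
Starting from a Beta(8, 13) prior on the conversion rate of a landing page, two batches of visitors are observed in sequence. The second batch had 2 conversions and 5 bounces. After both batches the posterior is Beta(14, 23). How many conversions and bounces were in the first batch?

Sequential conjugate updates are equivalent to a single update on the pooled data, so total successes = posterior α − prior α and total failures = posterior β − prior β.
Total across both batches: 14−8=6 conversions, 23−13=10 bounces.
Subtract the second batch: 6−2=4 conversions and 10−5=5 bounces.

4 conversions and 5 bounces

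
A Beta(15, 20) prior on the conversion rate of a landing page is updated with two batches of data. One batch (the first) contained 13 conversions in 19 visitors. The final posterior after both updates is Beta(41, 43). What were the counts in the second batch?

Sequential conjugate updates are equivalent to a single update on the pooled data, so total successes = posterior α − prior α and total failures = posterior β − prior β.
Total across both batches: 41−15=26 conversions, 43−20=23 bounces.
Subtract the first batch: 26−13=13 conversions and 23−6=17 bounces.

13 conversions and 17 bounces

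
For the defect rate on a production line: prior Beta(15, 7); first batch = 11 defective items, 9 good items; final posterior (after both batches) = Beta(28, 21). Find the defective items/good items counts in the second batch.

2 defective items and 5 good items

Sequential conjugate updates are equivalent to a single update on the pooled data, so total successes = posterior α − prior α and total failures = posterior β − prior β.
Total across both batches: 28−15=13 defective items, 21−7=14 good items.
Subtract the first batch: 13−11=2 defective items and 14−9=5 good items.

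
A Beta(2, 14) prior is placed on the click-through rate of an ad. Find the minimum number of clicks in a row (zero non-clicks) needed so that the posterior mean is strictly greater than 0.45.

k = 10

After k clicks and 0 non-clicks the posterior is Beta(2+k, 14), with mean (2+k)/(2+14+k).
Set (2+k)/(16+k) > 0.45 and solve: k > (0.45·16 − 2)/(1 − 0.45) = 9.455.
The smallest integer exceeding 9.455 is 10, and checking k=10: (12)/(26) = 0.4615 > 0.45.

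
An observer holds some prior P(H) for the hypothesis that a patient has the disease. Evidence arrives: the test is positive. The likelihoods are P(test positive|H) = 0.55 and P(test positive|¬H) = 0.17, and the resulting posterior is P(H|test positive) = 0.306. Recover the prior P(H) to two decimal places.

Bayes' rule in odds form gives O(H|E) = O(H)·[P(E|H)/P(E|¬H)], hence O(H) = O(H|E)/LR.
Posterior odds = 0.306/(1−0.306) = 0.4409. LR = 0.55/0.17 = 3.2353.
Prior odds = 0.4409/3.2353 = 0.1363, so P(H) = 0.1363/(1+0.1363) ≈ 0.12.

P(H) = 0.12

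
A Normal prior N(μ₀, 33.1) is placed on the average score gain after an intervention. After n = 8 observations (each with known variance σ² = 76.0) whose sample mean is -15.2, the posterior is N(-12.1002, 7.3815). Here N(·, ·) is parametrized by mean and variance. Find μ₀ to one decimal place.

The posterior mean is a precision-weighted average: μ_n = (τ₀μ₀ + τ_data·x̄)/(τ₀+τ_data), with τ₀=1/σ₀² and τ_data=n/σ².
Here τ₀ = 1/33.1 = 0.030211 and τ_data = 8/76.0 = 0.105263, so τ_n = 0.135474.
Rearranging for μ₀: μ₀ = (μ_n·τ_n − τ_data·x̄)/τ₀ = (-12.1002·0.135474 − 0.105263·-15.2) / 0.030211 = -0.039265/0.030211 ≈ -1.3.

μ₀ = -1.3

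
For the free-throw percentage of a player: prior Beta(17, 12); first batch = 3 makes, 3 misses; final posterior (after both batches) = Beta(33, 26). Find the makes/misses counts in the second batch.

13 makes and 11 misses

Because Beta–binomial updating is additive in the counts, the combined data contributed (α_post−α_prior, β_post−β_prior) successes and failures.
Total across both batches: 33−17=16 makes, 26−12=14 misses.
Subtract the first batch: 16−3=13 makes and 14−3=11 misses.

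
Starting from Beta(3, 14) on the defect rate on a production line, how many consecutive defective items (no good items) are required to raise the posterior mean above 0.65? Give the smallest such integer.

After k defective items and 0 good items the posterior is Beta(3+k, 14), with mean (3+k)/(3+14+k).
Set (3+k)/(17+k) > 0.65 and solve: k > (0.65·17 − 3)/(1 − 0.65) = 23.000.
The smallest integer exceeding 23.000 is 24, and checking k=24: (27)/(41) = 0.6585 > 0.65.

k = 24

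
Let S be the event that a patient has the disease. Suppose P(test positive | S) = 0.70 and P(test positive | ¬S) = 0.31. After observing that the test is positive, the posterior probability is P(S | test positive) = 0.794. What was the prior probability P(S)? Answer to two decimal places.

P(S) = 0.63

In odds form, posterior odds = prior odds × likelihood ratio, so prior odds = posterior odds ÷ LR.
Posterior odds = 0.794/(1−0.794) = 3.8544. LR = 0.70/0.31 = 2.2581.
Prior odds = 3.8544/2.2581 = 1.7069, so P(S) = 1.7069/(1+1.7069) ≈ 0.63.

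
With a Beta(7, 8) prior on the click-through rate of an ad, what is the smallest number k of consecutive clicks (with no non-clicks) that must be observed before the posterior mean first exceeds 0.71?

k = 13

After k clicks and 0 non-clicks the posterior is Beta(7+k, 8), with mean (7+k)/(7+8+k).
Set (7+k)/(15+k) > 0.71 and solve: k > (0.71·15 − 7)/(1 − 0.71) = 12.586.
The smallest integer exceeding 12.586 is 13, and checking k=13: (20)/(28) = 0.7143 > 0.71.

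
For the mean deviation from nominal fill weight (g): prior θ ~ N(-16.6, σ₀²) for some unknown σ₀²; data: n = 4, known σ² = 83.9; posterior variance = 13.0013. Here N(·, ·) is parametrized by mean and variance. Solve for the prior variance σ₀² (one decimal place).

For the Normal–Normal model with known σ², precisions add: τ_n = τ₀ + n/σ².
So 1/σ₀² = 1/13.0013 − 4/83.9 = 0.076915 − 0.047676 = 0.029239.
Hence σ₀² = 1/0.029239 ≈ 34.2.

σ₀² = 34.2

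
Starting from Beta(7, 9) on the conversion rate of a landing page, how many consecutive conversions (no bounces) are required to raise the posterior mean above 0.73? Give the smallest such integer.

After k conversions and 0 bounces the posterior is Beta(7+k, 9), with mean (7+k)/(7+9+k).
Set (7+k)/(16+k) > 0.73 and solve: k > (0.73·16 − 7)/(1 − 0.73) = 17.333.
The smallest integer exceeding 17.333 is 18, and checking k=18: (25)/(34) = 0.7353 > 0.73.

k = 18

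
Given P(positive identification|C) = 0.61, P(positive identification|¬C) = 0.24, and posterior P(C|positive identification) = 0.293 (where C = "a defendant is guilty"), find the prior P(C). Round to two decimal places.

P(C) = 0.14

Bayes' rule in odds form gives O(C|E) = O(C)·[P(E|C)/P(E|¬C)], hence O(C) = O(C|E)/LR.
Posterior odds = 0.293/(1−0.293) = 0.4144. LR = 0.61/0.24 = 2.5417.
Prior odds = 0.4144/2.5417 = 0.1630, so P(C) = 0.1630/(1+0.1630) ≈ 0.14.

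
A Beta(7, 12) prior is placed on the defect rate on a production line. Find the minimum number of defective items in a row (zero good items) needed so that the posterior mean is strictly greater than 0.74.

k = 28

After k defective items and 0 good items the posterior is Beta(7+k, 12), with mean (7+k)/(7+12+k).
Set (7+k)/(19+k) > 0.74 and solve: k > (0.74·19 − 7)/(1 − 0.74) = 27.154.
The smallest integer exceeding 27.154 is 28, and checking k=28: (35)/(47) = 0.7447 > 0.74.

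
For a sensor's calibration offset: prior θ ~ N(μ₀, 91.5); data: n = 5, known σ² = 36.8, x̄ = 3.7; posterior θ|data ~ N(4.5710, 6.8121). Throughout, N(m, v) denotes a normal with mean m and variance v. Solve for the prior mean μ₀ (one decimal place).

μ₀ = 15.4

With known observation variance, the Normal–Normal posterior has precision τ_n = τ₀ + n/σ² and mean μ_n = (τ₀μ₀ + (n/σ²)x̄)/τ_n.
Here τ₀ = 1/91.5 = 0.010929 and τ_data = 5/36.8 = 0.135870, so τ_n = 0.146799.
Rearranging for μ₀: μ₀ = (μ_n·τ_n − τ_data·x̄)/τ₀ = (4.5710·0.146799 − 0.135870·3.7) / 0.010929 = 0.168299/0.010929 ≈ 15.4.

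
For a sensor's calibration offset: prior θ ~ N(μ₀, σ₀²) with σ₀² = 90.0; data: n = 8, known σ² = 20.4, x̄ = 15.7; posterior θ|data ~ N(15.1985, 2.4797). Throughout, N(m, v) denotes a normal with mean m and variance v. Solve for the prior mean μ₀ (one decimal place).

μ₀ = -2.5

With known observation variance, the Normal–Normal posterior has precision τ_n = τ₀ + n/σ² and mean μ_n = (τ₀μ₀ + (n/σ²)x̄)/τ_n.
Here τ₀ = 1/90.0 = 0.011111 and τ_data = 8/20.4 = 0.392157, so τ_n = 0.403268.
Rearranging for μ₀: μ₀ = (μ_n·τ_n − τ_data·x̄)/τ₀ = (15.1985·0.403268 − 0.392157·15.7) / 0.011111 = -0.027796/0.011111 ≈ -2.5.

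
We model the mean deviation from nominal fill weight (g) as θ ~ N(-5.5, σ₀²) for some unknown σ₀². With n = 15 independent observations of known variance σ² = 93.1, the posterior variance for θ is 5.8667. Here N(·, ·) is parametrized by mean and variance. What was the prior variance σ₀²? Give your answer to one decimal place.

σ₀² = 107.1

Posterior precision equals prior precision plus data precision: 1/σ_n² = 1/σ₀² + n/σ².
So 1/σ₀² = 1/5.8667 − 15/93.1 = 0.170454 − 0.161117 = 0.009337.
Hence σ₀² = 1/0.009337 ≈ 107.1.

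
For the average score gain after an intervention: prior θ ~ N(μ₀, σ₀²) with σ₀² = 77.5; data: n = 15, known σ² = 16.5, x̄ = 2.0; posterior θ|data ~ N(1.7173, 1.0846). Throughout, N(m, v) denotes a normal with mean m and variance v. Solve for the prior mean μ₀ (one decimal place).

With known observation variance, the Normal–Normal posterior has precision τ_n = τ₀ + n/σ² and mean μ_n = (τ₀μ₀ + (n/σ²)x̄)/τ_n.
Here τ₀ = 1/77.5 = 0.012903 and τ_data = 15/16.5 = 0.909091, so τ_n = 0.921994.
Rearranging for μ₀: μ₀ = (μ_n·τ_n − τ_data·x̄)/τ₀ = (1.7173·0.921994 − 0.909091·2.0) / 0.012903 = -0.234842/0.012903 ≈ -18.2.

μ₀ = -18.2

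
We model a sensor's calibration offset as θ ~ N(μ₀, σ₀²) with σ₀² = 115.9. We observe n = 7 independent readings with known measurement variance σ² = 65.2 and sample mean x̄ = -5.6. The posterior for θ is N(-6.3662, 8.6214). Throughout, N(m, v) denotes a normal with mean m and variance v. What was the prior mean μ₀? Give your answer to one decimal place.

With known observation variance, the Normal–Normal posterior has precision τ_n = τ₀ + n/σ² and mean μ_n = (τ₀μ₀ + (n/σ²)x̄)/τ_n.
Here τ₀ = 1/115.9 = 0.008628 and τ_data = 7/65.2 = 0.107362, so τ_n = 0.115990.
Rearranging for μ₀: μ₀ = (μ_n·τ_n − τ_data·x̄)/τ₀ = (-6.3662·0.115990 − 0.107362·-5.6) / 0.008628 = -0.137188/0.008628 ≈ -15.9.

μ₀ = -15.9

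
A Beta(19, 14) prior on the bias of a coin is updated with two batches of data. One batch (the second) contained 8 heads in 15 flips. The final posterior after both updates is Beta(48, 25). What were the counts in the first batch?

21 heads and 4 tails

Because Beta–binomial updating is additive in the counts, the combined data contributed (α_post−α_prior, β_post−β_prior) successes and failures.
Total across both batches: 48−19=29 heads, 25−14=11 tails.
Subtract the second batch: 29−8=21 heads and 11−7=4 tails.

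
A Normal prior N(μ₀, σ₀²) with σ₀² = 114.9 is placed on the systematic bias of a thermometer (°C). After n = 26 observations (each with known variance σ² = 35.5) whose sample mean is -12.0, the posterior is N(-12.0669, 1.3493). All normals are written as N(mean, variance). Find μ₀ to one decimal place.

The posterior mean is a precision-weighted average: μ_n = (τ₀μ₀ + τ_data·x̄)/(τ₀+τ_data), with τ₀=1/σ₀² and τ_data=n/σ².
Here τ₀ = 1/114.9 = 0.008703 and τ_data = 26/35.5 = 0.732394, so τ_n = 0.741097.
Rearranging for μ₀: μ₀ = (μ_n·τ_n − τ_data·x̄)/τ₀ = (-12.0669·0.741097 − 0.732394·-12.0) / 0.008703 = -0.154015/0.008703 ≈ -17.7.

μ₀ = -17.7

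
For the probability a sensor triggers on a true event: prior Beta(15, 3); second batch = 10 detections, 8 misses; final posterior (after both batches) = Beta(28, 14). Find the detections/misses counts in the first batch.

Because Beta–binomial updating is additive in the counts, the combined data contributed (α_post−α_prior, β_post−β_prior) successes and failures.
Total across both batches: 28−15=13 detections, 14−3=11 misses.
Subtract the second batch: 13−10=3 detections and 11−8=3 misses.

3 detections and 3 misses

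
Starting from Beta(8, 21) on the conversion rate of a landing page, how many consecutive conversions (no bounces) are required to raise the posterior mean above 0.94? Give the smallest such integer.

After k conversions and 0 bounces the posterior is Beta(8+k, 21), with mean (8+k)/(8+21+k).
Set (8+k)/(29+k) > 0.94 and solve: k > (0.94·29 − 8)/(1 − 0.94) = 321.000.
The smallest integer exceeding 321.000 is 322.

k = 322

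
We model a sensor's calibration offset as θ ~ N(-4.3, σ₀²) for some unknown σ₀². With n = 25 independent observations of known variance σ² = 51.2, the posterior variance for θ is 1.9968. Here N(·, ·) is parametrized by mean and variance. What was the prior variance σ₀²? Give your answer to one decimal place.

σ₀² = 79.9

Posterior precision equals prior precision plus data precision: 1/σ_n² = 1/σ₀² + n/σ².
So 1/σ₀² = 1/1.9968 − 25/51.2 = 0.500801 − 0.488281 = 0.012520.
Hence σ₀² = 1/0.012520 ≈ 79.9.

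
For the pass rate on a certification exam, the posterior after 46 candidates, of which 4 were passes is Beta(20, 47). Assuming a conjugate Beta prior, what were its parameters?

Beta(16, 5)

Beta is conjugate to the binomial likelihood: posterior = Beta(a+s, b+f).
Subtract the data counts: 20−4=16, 47−42=5.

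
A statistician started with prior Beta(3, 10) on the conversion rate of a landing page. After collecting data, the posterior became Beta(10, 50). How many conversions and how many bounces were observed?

7 conversions and 40 bounces

Under Beta–binomial conjugacy the posterior parameters are (α+s, β+f).
So s = 10 − 3 = 7 and f = 50 − 10 = 40.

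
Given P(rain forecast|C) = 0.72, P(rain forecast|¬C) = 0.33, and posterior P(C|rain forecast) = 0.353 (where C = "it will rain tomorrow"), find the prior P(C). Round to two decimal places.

In odds form, posterior odds = prior odds × likelihood ratio, so prior odds = posterior odds ÷ LR.
Posterior odds = 0.353/(1−0.353) = 0.5456. LR = 0.72/0.33 = 2.1818.
Prior odds = 0.5456/2.1818 = 0.2501, so P(C) = 0.2501/(1+0.2501) ≈ 0.20.

P(C) = 0.20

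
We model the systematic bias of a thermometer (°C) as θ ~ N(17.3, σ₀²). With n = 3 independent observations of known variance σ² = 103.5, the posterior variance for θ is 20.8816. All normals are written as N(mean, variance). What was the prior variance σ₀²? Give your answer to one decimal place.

For the Normal–Normal model with known σ², precisions add: τ_n = τ₀ + n/σ².
So 1/σ₀² = 1/20.8816 − 3/103.5 = 0.047889 − 0.028986 = 0.018903.
Hence σ₀² = 1/0.018903 ≈ 52.9.

σ₀² = 52.9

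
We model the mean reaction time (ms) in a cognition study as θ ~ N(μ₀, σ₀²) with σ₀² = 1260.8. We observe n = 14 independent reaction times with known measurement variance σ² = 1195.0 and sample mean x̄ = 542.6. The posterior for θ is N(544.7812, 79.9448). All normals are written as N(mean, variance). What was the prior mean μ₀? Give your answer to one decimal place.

μ₀ = 577.0

The posterior mean is a precision-weighted average: μ_n = (τ₀μ₀ + τ_data·x̄)/(τ₀+τ_data), with τ₀=1/σ₀² and τ_data=n/σ².
Here τ₀ = 1/1260.8 = 0.000793 and τ_data = 14/1195.0 = 0.011715, so τ_n = 0.012508.
Rearranging for μ₀: μ₀ = (μ_n·τ_n − τ_data·x̄)/τ₀ = (544.7812·0.012508 − 0.011715·542.6) / 0.000793 = 0.457564/0.000793 ≈ 577.0.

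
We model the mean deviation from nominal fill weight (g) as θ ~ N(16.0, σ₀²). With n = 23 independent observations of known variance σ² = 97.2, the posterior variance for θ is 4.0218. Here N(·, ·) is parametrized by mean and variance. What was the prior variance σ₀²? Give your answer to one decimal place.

For the Normal–Normal model with known σ², precisions add: τ_n = τ₀ + n/σ².
So 1/σ₀² = 1/4.0218 − 23/97.2 = 0.248645 − 0.236626 = 0.012019.
Hence σ₀² = 1/0.012019 ≈ 83.2.

σ₀² = 83.2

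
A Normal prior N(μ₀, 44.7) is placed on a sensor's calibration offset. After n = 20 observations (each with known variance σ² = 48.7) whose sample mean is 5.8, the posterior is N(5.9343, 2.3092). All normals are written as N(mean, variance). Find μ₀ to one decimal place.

The posterior mean is a precision-weighted average: μ_n = (τ₀μ₀ + τ_data·x̄)/(τ₀+τ_data), with τ₀=1/σ₀² and τ_data=n/σ².
Here τ₀ = 1/44.7 = 0.022371 and τ_data = 20/48.7 = 0.410678, so τ_n = 0.433049.
Rearranging for μ₀: μ₀ = (μ_n·τ_n − τ_data·x̄)/τ₀ = (5.9343·0.433049 − 0.410678·5.8) / 0.022371 = 0.187910/0.022371 ≈ 8.4.

μ₀ = 8.4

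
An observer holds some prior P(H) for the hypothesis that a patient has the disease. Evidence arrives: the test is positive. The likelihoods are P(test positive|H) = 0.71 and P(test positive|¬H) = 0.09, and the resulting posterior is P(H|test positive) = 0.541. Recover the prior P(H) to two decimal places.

In odds form, posterior odds = prior odds × likelihood ratio, so prior odds = posterior odds ÷ LR.
Posterior odds = 0.541/(1−0.541) = 1.1786. LR = 0.71/0.09 = 7.8889.
Prior odds = 1.1786/7.8889 = 0.1494, so P(H) = 0.1494/(1+0.1494) ≈ 0.13.

P(H) = 0.13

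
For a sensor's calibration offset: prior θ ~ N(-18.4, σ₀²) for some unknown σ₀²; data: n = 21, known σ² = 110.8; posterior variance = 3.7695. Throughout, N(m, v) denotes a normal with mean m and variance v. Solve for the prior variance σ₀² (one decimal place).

σ₀² = 13.2

For the Normal–Normal model with known σ², precisions add: τ_n = τ₀ + n/σ².
So 1/σ₀² = 1/3.7695 − 21/110.8 = 0.265287 − 0.189531 = 0.075756.
Hence σ₀² = 1/0.075756 ≈ 13.2.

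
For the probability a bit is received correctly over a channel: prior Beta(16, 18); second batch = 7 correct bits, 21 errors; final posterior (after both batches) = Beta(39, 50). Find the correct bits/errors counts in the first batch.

16 correct bits and 11 errors

Sequential conjugate updates are equivalent to a single update on the pooled data, so total successes = posterior α − prior α and total failures = posterior β − prior β.
Total across both batches: 39−16=23 correct bits, 50−18=32 errors.
Subtract the second batch: 23−7=16 correct bits and 32−21=11 errors.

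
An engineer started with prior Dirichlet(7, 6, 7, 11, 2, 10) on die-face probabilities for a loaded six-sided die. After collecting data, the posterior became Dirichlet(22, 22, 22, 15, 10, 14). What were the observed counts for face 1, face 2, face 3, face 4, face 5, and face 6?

counts (15, 16, 15, 4, 8, 4)

For a Dirichlet(α) prior with multinomial counts c, the posterior is Dirichlet(α + c) componentwise.
Counts are posterior − prior componentwise: 22−7=15, 22−6=16, 22−7=15, 15−11=4, 10−2=8, 14−10=4.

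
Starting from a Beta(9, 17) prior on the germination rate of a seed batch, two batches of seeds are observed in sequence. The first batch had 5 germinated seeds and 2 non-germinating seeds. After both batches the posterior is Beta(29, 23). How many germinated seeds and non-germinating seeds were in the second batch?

Sequential conjugate updates are equivalent to a single update on the pooled data, so total successes = posterior α − prior α and total failures = posterior β − prior β.
Total across both batches: 29−9=20 germinated seeds, 23−17=6 non-germinating seeds.
Subtract the first batch: 20−5=15 germinated seeds and 6−2=4 non-germinating seeds.

15 germinated seeds and 4 non-germinating seeds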